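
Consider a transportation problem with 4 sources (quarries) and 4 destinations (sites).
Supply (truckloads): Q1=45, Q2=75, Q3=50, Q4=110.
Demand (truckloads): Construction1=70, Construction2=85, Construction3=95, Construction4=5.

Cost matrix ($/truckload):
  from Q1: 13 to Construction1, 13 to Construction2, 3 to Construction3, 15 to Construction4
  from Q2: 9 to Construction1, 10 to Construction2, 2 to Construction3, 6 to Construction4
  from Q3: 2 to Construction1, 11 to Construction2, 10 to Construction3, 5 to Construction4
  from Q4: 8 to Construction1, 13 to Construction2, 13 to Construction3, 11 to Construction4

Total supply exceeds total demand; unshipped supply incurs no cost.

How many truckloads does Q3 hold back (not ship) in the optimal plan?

0

An optimal plan:
  Q1–Construction3: 45 truckloads
  Q2–Construction2: 20 truckloads
  Q2–Construction3: 50 truckloads
  Q2–Construction4: 5 truckloads
  Q3–Construction1: 50 truckloads
  Q4–Construction1: 20 truckloads
  Q4–Construction2: 65 truckloads
Total cost = $1570.
Q3 ships 50 of its 50, leaving 0.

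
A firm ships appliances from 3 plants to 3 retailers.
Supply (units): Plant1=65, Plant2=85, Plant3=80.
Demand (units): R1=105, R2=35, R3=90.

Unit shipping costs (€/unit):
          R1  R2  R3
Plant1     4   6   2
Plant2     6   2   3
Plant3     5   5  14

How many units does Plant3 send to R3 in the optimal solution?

0

The minimum-cost plan:
  Plant1–R1: 25 × €4 = €100
  Plant1–R3: 40 × €2 = €80
  Plant2–R2: 35 × €2 = €70
  Plant2–R3: 50 × €3 = €150
  Plant3–R1: 80 × €5 = €400
Total cost = €800.
The route Plant3→R3 is not used.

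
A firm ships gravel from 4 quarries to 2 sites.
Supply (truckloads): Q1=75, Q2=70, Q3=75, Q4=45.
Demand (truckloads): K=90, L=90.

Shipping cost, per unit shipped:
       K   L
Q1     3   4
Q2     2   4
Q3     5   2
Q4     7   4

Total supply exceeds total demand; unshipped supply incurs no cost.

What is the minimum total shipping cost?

410

A cheapest plan:
  Q1 to K: 20 × 3 = 60
  Q1 to L: 15 × 4 = 60
  Q2 to K: 70 × 2 = 140
  Q3 to L: 75 × 2 = 150
Total = 60 + 60 + 140 + 150 = 410.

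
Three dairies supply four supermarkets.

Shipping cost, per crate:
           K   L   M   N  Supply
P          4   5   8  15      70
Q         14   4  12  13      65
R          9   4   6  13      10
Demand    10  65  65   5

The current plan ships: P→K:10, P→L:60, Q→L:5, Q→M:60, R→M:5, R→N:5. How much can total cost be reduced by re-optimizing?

Current plan cost = 10·4 + 60·5 + 5·4 + 60·12 + 5·6 + 5·13 = 1175.
Optimal plan:
  P to K: 10 × 4 = 40
  P to L: 5 × 5 = 25
  P to M: 55 × 8 = 440
  Q to L: 60 × 4 = 240
  Q to N: 5 × 13 = 65
  R to M: 10 × 6 = 60
Optimal cost = 870.
Saving = 1175 − 870 = 305.

305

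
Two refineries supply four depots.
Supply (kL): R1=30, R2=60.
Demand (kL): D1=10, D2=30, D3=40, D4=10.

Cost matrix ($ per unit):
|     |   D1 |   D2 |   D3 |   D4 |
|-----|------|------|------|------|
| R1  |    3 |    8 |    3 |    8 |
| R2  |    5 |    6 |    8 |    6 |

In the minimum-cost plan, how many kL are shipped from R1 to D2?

Optimal shipments:
  R1–D3: 30 × $3 = $90
  R2–D1: 10 × $5 = $50
  R2–D2: 30 × $6 = $180
  R2–D3: 10 × $8 = $80
  R2–D4: 10 × $6 = $60
Total cost = $460.
The route R1→D2 is not used.

0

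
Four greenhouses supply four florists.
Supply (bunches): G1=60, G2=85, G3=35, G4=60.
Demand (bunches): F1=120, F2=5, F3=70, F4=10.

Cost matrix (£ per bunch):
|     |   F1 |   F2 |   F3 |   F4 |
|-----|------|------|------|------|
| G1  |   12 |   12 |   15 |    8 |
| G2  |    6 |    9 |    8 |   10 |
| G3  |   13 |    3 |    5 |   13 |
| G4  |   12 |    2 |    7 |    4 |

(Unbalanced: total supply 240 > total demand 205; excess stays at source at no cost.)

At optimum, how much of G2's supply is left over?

0

Minimum-cost shipments:
  G1–F1: 25 × £12 = £300
  G2–F1: 85 × £6 = £510
  G3–F3: 35 × £5 = £175
  G4–F1: 10 × £12 = £120
  G4–F2: 5 × £2 = £10
  G4–F3: 35 × £7 = £245
  G4–F4: 10 × £4 = £40
Total cost = £1400.
G2 ships 85 of its 85, leaving 0.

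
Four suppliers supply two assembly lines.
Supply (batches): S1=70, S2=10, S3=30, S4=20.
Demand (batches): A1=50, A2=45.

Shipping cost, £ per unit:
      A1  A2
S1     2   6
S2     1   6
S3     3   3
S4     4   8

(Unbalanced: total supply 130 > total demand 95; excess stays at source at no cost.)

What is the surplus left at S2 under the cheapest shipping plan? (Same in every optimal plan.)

0

Minimum-cost shipments:
  S1→A1: 40 × £2 = £80
  S1→A2: 15 × £6 = £90
  S2→A1: 10 × £1 = £10
  S3→A2: 30 × £3 = £90
Total cost = £270.
S2 ships 10 of its 10, leaving 0.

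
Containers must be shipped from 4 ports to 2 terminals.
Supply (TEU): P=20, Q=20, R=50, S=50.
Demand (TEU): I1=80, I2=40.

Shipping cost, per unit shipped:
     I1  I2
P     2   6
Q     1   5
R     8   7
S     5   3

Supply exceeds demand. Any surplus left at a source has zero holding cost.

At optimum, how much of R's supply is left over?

20

Minimum-cost shipments:
  P to I1: 20 × 2 = 40
  Q to I1: 20 × 1 = 20
  R to I1: 30 × 8 = 240
  S to I1: 10 × 5 = 50
  S to I2: 40 × 3 = 120
Total cost = 470.
R ships 30 of its 50, leaving 20.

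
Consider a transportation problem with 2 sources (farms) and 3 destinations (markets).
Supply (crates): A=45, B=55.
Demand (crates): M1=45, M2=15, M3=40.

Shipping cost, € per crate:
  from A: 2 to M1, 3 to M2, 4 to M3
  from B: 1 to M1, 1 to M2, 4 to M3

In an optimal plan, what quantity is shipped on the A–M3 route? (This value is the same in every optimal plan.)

40

Optimal shipments:
  A->M1: 5 × €2 = €10
  A->M3: 40 × €4 = €160
  B->M1: 40 × €1 = €40
  B->M2: 15 × €1 = €15
Total cost = €225.
So A→M3 carries 40 crates.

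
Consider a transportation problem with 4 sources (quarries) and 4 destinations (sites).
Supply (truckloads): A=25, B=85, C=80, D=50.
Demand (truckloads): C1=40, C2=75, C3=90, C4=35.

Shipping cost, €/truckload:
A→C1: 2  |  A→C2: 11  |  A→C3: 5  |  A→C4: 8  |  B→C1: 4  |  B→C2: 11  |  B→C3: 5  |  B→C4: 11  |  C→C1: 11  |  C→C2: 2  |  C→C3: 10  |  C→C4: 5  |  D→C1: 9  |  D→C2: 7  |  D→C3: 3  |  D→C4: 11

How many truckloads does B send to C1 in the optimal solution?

40

Optimal shipments:
  A→C4: 25 × €8 = €200
  B→C1: 40 × €4 = €160
  B→C3: 40 × €5 = €200
  B→C4: 5 × €11 = €55
  C→C2: 75 × €2 = €150
  C→C4: 5 × €5 = €25
  D→C3: 50 × €3 = €150
Total cost = €940.
So B→C1 carries 40 truckloads.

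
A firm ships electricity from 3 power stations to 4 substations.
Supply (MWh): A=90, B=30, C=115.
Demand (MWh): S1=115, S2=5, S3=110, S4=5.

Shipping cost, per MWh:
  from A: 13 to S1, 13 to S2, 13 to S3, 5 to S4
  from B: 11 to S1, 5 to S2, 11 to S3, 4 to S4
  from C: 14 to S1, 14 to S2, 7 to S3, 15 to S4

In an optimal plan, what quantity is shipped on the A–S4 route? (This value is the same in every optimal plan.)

Optimal shipments:
  A–S1: 85 × 13 = 1105
  A–S4: 5 × 5 = 25
  B–S1: 25 × 11 = 275
  B–S2: 5 × 5 = 25
  C–S1: 5 × 14 = 70
  C–S3: 110 × 7 = 770
Total cost = 2270.
So A→S4 carries 5 MWh.

5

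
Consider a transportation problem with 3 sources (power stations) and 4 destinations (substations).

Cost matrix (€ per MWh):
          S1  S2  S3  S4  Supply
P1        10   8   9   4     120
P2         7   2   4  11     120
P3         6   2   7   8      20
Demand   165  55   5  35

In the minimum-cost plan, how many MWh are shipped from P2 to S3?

Solving gives:
  P1→S1: 85 MWh
  P1→S4: 35 MWh
  P2→S1: 60 MWh
  P2→S2: 55 MWh
  P2→S3: 5 MWh
  P3→S1: 20 MWh
Total cost = €1660.
So P2→S3 carries 5 MWh.

5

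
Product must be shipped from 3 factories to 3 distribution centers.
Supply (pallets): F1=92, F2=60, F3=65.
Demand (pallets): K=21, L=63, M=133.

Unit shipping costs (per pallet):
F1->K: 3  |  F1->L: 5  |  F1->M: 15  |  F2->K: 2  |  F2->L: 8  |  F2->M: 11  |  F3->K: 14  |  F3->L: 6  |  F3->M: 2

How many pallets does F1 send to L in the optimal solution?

63

Optimal shipments:
  F1–K: 21 pallets
  F1–L: 63 pallets
  F1–M: 8 pallets
  F2–M: 60 pallets
  F3–M: 65 pallets
Total cost = 1288.
So F1→L carries 63 pallets.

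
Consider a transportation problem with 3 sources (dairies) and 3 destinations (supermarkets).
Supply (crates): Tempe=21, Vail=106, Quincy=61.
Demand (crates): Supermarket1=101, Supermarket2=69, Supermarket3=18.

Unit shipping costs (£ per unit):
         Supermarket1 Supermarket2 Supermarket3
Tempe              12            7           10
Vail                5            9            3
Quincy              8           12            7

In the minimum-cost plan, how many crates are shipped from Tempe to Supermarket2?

The minimum-cost plan:
  Tempe to Supermarket2: 21 crates
  Vail to Supermarket1: 40 crates
  Vail to Supermarket2: 48 crates
  Vail to Supermarket3: 18 crates
  Quincy to Supermarket1: 61 crates
Total cost = £1321.
So Tempe→Supermarket2 carries 21 crates.

21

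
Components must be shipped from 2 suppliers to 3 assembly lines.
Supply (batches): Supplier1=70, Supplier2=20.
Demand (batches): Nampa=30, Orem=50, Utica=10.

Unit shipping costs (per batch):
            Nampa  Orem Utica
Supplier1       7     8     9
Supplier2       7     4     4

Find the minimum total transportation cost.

A cheapest plan:
  Supplier1–Nampa: 30 × 7 = 210
  Supplier1–Orem: 40 × 8 = 320
  Supplier2–Orem: 10 × 4 = 40
  Supplier2–Utica: 10 × 4 = 40
Total = 210 + 320 + 40 + 40 = 610.

610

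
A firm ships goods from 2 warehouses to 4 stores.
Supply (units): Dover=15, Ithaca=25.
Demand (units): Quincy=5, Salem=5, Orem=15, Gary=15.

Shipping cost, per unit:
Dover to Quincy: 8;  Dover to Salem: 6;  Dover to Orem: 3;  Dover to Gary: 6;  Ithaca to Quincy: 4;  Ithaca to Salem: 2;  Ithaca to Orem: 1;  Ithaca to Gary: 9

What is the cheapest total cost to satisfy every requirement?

135

Optimal allocation:
  Dover–Gary: 15 × 6 = 90
  Ithaca–Quincy: 5 × 4 = 20
  Ithaca–Salem: 5 × 2 = 10
  Ithaca–Orem: 15 × 1 = 15
Total = 90 + 20 + 10 + 15 = 135.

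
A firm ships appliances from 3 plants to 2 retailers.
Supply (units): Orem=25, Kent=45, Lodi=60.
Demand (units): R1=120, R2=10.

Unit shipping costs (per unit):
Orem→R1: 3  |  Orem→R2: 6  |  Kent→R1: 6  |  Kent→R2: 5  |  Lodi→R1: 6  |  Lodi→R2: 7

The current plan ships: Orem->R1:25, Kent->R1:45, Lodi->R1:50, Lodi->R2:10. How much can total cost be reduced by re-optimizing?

Current plan cost = 25·3 + 45·6 + 50·6 + 10·7 = 715.
Optimal plan:
  Orem→R1: 25 units
  Kent→R1: 35 units
  Kent→R2: 10 units
  Lodi→R1: 60 units
Optimal cost = 695.
Saving = 715 − 695 = 20.

20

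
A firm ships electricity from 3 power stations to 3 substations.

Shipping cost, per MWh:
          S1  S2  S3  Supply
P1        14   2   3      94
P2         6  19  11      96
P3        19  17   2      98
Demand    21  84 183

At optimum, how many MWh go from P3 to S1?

Optimal shipments:
  P1 to S2: 84 MWh
  P1 to S3: 10 MWh
  P2 to S1: 21 MWh
  P2 to S3: 75 MWh
  P3 to S3: 98 MWh
Total cost = 1345.
The route P3→S1 is not used.

0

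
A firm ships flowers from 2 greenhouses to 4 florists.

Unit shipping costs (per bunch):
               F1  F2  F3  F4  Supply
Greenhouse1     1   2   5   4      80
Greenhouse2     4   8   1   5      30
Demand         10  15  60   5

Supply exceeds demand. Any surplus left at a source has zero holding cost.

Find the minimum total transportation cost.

One minimum-cost allocation:
  Greenhouse1–F1: 10 bunches
  Greenhouse1–F2: 15 bunches
  Greenhouse1–F3: 30 bunches
  Greenhouse1–F4: 5 bunches
  Greenhouse2–F3: 30 bunches
Total cost = 240.
(Supply check: Greenhouse1 ships 60; Greenhouse2 ships 30.)

240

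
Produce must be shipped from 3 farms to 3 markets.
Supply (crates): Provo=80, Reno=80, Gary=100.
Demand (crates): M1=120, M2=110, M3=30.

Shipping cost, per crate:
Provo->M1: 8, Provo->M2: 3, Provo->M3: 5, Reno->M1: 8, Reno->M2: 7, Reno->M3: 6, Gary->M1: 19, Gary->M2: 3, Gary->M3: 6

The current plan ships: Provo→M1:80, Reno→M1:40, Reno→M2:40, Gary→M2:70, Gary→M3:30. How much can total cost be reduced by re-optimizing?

Current plan cost = 80·8 + 40·8 + 40·7 + 70·3 + 30·6 = 1630.
Optimal plan:
  Provo->M1: 40 × 8 = 320
  Provo->M2: 10 × 3 = 30
  Provo->M3: 30 × 5 = 150
  Reno->M1: 80 × 8 = 640
  Gary->M2: 100 × 3 = 300
Optimal cost = 1440.
Saving = 1630 − 1440 = 190.

190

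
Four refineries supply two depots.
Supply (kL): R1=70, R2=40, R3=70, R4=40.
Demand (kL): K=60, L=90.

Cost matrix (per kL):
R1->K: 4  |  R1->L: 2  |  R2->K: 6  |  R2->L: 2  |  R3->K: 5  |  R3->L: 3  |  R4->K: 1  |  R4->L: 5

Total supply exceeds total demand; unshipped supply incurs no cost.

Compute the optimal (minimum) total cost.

300

One minimum-cost allocation:
  R1->K: 20 × 4 = 80
  R1->L: 50 × 2 = 100
  R2->L: 40 × 2 = 80
  R4->K: 40 × 1 = 40
Total = 80 + 100 + 80 + 40 = 300.
(Supply check: R1 ships 70; R2 ships 40; R3 ships 0; R4 ships 40.)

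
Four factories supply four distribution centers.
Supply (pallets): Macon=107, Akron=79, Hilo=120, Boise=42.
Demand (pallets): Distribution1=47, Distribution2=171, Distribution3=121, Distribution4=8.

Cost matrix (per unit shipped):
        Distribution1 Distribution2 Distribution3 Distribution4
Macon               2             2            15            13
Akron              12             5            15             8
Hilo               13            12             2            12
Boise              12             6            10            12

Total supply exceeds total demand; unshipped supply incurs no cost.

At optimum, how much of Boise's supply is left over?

Minimum-cost shipments:
  Macon to Distribution1: 47 × 2 = 94
  Macon to Distribution2: 60 × 2 = 120
  Akron to Distribution2: 71 × 5 = 355
  Akron to Distribution4: 8 × 8 = 64
  Hilo to Distribution3: 120 × 2 = 240
  Boise to Distribution2: 40 × 6 = 240
  Boise to Distribution3: 1 × 10 = 10
Total cost = 1123.
Boise ships 41 of its 42, leaving 1.

1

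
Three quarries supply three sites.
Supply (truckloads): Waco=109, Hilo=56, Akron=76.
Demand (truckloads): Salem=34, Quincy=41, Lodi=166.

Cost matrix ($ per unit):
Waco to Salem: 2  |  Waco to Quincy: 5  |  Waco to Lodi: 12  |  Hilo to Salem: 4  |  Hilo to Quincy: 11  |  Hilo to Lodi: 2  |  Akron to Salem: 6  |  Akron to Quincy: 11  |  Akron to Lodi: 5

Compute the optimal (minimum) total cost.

1173

Optimal allocation:
  Waco–Salem: 34 × $2 = $68
  Waco–Quincy: 41 × $5 = $205
  Waco–Lodi: 34 × $12 = $408
  Hilo–Lodi: 56 × $2 = $112
  Akron–Lodi: 76 × $5 = $380
Total = 68 + 205 + 408 + 112 + 380 = $1173.
(Supply check: Waco ships 109; Hilo ships 56; Akron ships 76.)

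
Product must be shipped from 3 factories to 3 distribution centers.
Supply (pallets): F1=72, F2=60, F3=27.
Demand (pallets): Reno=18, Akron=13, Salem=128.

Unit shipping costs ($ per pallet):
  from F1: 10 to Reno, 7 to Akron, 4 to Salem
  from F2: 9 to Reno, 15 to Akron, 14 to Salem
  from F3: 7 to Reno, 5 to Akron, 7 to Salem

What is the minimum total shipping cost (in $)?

1201

An optimal shipping plan:
  F1 to Salem: 72 × $4 = $288
  F2 to Reno: 18 × $9 = $162
  F2 to Salem: 42 × $14 = $588
  F3 to Akron: 13 × $5 = $65
  F3 to Salem: 14 × $7 = $98
Total = 288 + 162 + 588 + 65 + 98 = $1201.
(Supply check: F1 ships 72; F2 ships 60; F3 ships 27.)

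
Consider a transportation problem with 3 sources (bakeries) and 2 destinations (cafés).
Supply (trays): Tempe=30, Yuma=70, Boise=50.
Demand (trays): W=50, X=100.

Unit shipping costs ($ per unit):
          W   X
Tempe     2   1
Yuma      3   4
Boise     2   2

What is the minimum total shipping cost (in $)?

Optimal allocation:
  Tempe to X: 30 trays
  Yuma to W: 50 trays
  Yuma to X: 20 trays
  Boise to X: 50 trays
Total cost = $360.
(Supply check: Tempe ships 30; Yuma ships 70; Boise ships 50.)

360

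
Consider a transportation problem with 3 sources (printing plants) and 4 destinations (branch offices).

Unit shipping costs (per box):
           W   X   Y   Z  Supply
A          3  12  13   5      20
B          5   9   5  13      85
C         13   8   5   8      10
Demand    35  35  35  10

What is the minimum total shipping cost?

685

A cheapest plan:
  A->W: 10 × 3 = 30
  A->Z: 10 × 5 = 50
  B->W: 25 × 5 = 125
  B->X: 25 × 9 = 225
  B->Y: 35 × 5 = 175
  C->X: 10 × 8 = 80
Total = 30 + 50 + 125 + 225 + 175 + 80 = 685.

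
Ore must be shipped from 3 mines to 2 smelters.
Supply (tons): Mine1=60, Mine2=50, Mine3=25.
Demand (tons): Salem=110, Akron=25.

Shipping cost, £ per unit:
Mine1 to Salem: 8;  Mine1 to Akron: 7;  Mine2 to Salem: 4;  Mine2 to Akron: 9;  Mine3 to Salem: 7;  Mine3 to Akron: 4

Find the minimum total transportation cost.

One minimum-cost allocation:
  Mine1->Salem: 60 × £8 = £480
  Mine2->Salem: 50 × £4 = £200
  Mine3->Akron: 25 × £4 = £100
Total = 480 + 200 + 100 = £780.

780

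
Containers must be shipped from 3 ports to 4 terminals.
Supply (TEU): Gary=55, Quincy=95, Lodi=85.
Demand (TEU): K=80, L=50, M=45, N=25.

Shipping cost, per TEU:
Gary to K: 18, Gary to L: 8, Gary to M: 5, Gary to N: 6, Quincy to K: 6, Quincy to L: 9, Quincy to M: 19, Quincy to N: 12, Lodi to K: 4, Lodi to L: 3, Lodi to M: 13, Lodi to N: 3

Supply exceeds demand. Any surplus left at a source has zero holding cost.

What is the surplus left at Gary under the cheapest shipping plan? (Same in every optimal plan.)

10

Minimum-cost shipments:
  Gary–M: 45 × 5 = 225
  Quincy–K: 70 × 6 = 420
  Lodi–K: 10 × 4 = 40
  Lodi–L: 50 × 3 = 150
  Lodi–N: 25 × 3 = 75
Total cost = 910.
Gary ships 45 of its 55, leaving 10.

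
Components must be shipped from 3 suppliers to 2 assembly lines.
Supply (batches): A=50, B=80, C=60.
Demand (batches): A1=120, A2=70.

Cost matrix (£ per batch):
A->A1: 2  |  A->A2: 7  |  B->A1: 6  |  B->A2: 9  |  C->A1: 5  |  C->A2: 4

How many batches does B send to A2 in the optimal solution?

10

The minimum-cost plan:
  A→A1: 50 × £2 = £100
  B→A1: 70 × £6 = £420
  B→A2: 10 × £9 = £90
  C→A2: 60 × £4 = £240
Total cost = £850.
So B→A2 carries 10 batches.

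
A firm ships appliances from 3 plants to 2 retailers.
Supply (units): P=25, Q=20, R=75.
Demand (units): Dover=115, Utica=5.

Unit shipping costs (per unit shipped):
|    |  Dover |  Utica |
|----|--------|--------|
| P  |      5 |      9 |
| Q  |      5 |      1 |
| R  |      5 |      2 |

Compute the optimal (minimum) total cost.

One minimum-cost allocation:
  P–Dover: 25 × 5 = 125
  Q–Dover: 15 × 5 = 75
  Q–Utica: 5 × 1 = 5
  R–Dover: 75 × 5 = 375
Total = 125 + 75 + 5 + 375 = 580.
(Supply check: P ships 25; Q ships 20; R ships 75.)

580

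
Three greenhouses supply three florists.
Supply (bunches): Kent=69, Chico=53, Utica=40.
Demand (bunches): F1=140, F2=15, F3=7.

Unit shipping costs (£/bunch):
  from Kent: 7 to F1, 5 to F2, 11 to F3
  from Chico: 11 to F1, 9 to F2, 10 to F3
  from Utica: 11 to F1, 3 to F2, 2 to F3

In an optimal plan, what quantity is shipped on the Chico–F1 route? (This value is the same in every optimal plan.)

53

Solving gives:
  Kent→F1: 69 × £7 = £483
  Chico→F1: 53 × £11 = £583
  Utica→F1: 18 × £11 = £198
  Utica→F2: 15 × £3 = £45
  Utica→F3: 7 × £2 = £14
Total cost = £1323.
So Chico→F1 carries 53 bunches.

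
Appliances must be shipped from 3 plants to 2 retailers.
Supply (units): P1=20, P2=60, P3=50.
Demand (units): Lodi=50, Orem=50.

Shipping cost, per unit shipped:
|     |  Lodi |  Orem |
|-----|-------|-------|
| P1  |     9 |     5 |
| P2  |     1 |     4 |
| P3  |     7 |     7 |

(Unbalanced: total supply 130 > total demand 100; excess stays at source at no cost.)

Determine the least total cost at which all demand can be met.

One minimum-cost allocation:
  P1–Orem: 20 × 5 = 100
  P2–Lodi: 50 × 1 = 50
  P2–Orem: 10 × 4 = 40
  P3–Orem: 20 × 7 = 140
Total = 100 + 50 + 40 + 140 = 330.

330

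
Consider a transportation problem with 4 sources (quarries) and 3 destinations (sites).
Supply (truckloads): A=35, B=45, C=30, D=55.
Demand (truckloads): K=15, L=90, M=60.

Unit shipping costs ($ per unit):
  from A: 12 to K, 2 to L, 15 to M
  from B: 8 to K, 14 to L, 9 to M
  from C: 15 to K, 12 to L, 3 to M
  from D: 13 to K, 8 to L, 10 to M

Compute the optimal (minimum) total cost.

One minimum-cost allocation:
  A to L: 35 truckloads
  B to K: 15 truckloads
  B to M: 30 truckloads
  C to M: 30 truckloads
  D to L: 55 truckloads
Total cost = $990.
(Supply check: A ships 35; B ships 45; C ships 30; D ships 55.)

990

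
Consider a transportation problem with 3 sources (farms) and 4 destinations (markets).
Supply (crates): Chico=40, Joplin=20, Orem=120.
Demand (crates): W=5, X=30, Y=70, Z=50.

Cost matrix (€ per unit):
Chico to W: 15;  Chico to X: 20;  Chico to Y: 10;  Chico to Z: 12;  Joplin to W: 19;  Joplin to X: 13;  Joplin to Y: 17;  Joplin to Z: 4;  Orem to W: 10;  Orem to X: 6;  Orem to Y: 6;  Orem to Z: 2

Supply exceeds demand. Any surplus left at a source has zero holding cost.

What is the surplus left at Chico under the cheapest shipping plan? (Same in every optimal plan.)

25

Minimum-cost shipments:
  Chico→Y: 15 crates
  Joplin→Z: 20 crates
  Orem→W: 5 crates
  Orem→X: 30 crates
  Orem→Y: 55 crates
  Orem→Z: 30 crates
Total cost = €850.
Chico ships 15 of its 40, leaving 25.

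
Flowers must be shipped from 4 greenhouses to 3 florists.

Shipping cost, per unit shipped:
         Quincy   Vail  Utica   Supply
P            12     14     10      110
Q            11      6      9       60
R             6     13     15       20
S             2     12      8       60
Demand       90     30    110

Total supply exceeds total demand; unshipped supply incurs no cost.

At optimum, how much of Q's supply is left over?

An optimal plan:
  P→Quincy: 10 bunches
  P→Utica: 80 bunches
  Q→Vail: 30 bunches
  Q→Utica: 30 bunches
  R→Quincy: 20 bunches
  S→Quincy: 60 bunches
Total cost = 1610.
Q ships 60 of its 60, leaving 0.

0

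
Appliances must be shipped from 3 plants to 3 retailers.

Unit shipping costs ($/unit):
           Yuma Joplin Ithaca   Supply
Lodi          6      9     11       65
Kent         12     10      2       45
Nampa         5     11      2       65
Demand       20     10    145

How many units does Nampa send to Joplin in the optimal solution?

The minimum-cost plan:
  Lodi->Yuma: 20 × $6 = $120
  Lodi->Joplin: 10 × $9 = $90
  Lodi->Ithaca: 35 × $11 = $385
  Kent->Ithaca: 45 × $2 = $90
  Nampa->Ithaca: 65 × $2 = $130
Total cost = $815.
The route Nampa→Joplin is not used.

0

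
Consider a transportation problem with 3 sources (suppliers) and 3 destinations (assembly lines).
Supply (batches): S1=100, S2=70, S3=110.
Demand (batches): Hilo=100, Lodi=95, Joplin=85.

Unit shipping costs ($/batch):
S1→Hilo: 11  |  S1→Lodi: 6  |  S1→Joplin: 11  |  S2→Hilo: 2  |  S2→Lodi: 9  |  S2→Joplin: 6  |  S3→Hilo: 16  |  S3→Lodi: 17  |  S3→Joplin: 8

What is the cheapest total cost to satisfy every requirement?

1845

A cheapest plan:
  S1->Hilo: 5 × $11 = $55
  S1->Lodi: 95 × $6 = $570
  S2->Hilo: 70 × $2 = $140
  S3->Hilo: 25 × $16 = $400
  S3->Joplin: 85 × $8 = $680
Total = 55 + 570 + 140 + 400 + 680 = $1845.
(Supply check: S1 ships 100; S2 ships 70; S3 ships 110.)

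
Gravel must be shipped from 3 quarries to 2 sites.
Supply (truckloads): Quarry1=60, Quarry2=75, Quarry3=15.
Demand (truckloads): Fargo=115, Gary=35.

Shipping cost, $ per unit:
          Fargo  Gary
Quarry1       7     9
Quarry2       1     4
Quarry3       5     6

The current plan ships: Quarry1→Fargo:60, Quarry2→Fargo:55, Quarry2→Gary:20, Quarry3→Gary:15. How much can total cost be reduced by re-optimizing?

Current plan cost = 60·7 + 55·1 + 20·4 + 15·6 = $645.
Optimal plan:
  Quarry1 to Fargo: 40 × $7 = $280
  Quarry1 to Gary: 20 × $9 = $180
  Quarry2 to Fargo: 75 × $1 = $75
  Quarry3 to Gary: 15 × $6 = $90
Optimal cost = $625.
Saving = 645 − 625 = $20.

20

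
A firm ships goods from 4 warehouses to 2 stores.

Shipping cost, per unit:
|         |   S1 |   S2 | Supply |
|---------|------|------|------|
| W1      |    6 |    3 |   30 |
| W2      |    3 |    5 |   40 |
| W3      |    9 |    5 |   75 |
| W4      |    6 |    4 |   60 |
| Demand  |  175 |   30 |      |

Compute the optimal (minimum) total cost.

1215

One minimum-cost allocation:
  W1→S1: 30 × 6 = 180
  W2→S1: 40 × 3 = 120
  W3→S1: 45 × 9 = 405
  W3→S2: 30 × 5 = 150
  W4→S1: 60 × 6 = 360
Total = 180 + 120 + 405 + 150 + 360 = 1215.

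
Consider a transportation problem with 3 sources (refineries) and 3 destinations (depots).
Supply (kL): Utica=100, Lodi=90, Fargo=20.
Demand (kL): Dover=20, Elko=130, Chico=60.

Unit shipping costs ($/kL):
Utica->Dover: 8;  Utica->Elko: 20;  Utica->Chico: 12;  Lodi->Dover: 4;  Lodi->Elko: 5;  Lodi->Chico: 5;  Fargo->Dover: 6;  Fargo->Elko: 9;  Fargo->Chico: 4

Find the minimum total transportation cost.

1910

Optimal allocation:
  Utica->Dover: 20 × $8 = $160
  Utica->Elko: 20 × $20 = $400
  Utica->Chico: 60 × $12 = $720
  Lodi->Elko: 90 × $5 = $450
  Fargo->Elko: 20 × $9 = $180
Total = 160 + 400 + 720 + 450 + 180 = $1910.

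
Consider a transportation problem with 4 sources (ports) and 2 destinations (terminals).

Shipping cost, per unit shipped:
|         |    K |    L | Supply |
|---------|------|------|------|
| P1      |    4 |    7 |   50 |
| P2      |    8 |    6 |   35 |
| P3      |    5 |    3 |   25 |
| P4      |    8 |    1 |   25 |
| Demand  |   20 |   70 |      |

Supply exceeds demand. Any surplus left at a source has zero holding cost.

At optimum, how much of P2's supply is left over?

Minimum-cost shipments:
  P1->K: 20 × 4 = 80
  P2->L: 20 × 6 = 120
  P3->L: 25 × 3 = 75
  P4->L: 25 × 1 = 25
Total cost = 300.
P2 ships 20 of its 35, leaving 15.

15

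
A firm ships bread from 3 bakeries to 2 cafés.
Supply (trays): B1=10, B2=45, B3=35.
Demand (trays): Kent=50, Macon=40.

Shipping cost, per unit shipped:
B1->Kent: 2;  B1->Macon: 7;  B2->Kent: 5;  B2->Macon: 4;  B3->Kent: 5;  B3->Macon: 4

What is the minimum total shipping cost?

Optimal allocation:
  B1–Kent: 10 × 2 = 20
  B2–Kent: 40 × 5 = 200
  B2–Macon: 5 × 4 = 20
  B3–Macon: 35 × 4 = 140
Total = 20 + 200 + 20 + 140 = 380.

380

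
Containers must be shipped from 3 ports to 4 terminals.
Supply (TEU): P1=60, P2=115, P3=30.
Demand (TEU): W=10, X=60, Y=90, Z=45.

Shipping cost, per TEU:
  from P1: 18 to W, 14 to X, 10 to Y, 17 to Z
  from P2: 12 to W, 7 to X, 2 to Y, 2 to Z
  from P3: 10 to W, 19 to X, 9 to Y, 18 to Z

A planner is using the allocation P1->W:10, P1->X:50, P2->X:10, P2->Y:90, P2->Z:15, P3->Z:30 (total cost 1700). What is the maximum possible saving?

350

Current plan cost = 10·18 + 50·14 + 10·7 + 90·2 + 15·2 + 30·18 = 1700.
Optimal plan:
  P1->X: 60 × 14 = 840
  P2->Y: 70 × 2 = 140
  P2->Z: 45 × 2 = 90
  P3->W: 10 × 10 = 100
  P3->Y: 20 × 9 = 180
Optimal cost = 1350.
Saving = 1700 − 1350 = 350.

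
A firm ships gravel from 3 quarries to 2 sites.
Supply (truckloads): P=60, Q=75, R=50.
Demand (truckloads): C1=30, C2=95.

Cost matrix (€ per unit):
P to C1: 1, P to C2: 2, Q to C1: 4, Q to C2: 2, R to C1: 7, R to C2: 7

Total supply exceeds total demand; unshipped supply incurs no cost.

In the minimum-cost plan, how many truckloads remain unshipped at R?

50

An optimal plan:
  P to C1: 30 truckloads
  P to C2: 30 truckloads
  Q to C2: 65 truckloads
Total cost = €220.
R ships 0 of its 50, leaving 50.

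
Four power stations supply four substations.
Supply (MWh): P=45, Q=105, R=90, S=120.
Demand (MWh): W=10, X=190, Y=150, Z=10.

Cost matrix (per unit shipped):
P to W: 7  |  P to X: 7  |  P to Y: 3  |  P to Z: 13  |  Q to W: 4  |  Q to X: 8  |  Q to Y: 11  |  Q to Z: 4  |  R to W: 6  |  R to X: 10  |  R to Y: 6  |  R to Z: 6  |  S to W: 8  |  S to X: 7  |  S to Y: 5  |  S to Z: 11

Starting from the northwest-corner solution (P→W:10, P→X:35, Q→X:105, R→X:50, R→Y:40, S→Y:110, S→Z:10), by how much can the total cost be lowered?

310

Current plan cost = 10·7 + 35·7 + 105·8 + 50·10 + 40·6 + 110·5 + 10·11 = 2555.
Optimal plan:
  P to Y: 45 MWh
  Q to W: 10 MWh
  Q to X: 85 MWh
  Q to Z: 10 MWh
  R to Y: 90 MWh
  S to X: 105 MWh
  S to Y: 15 MWh
Optimal cost = 2245.
Saving = 2555 − 2245 = 310.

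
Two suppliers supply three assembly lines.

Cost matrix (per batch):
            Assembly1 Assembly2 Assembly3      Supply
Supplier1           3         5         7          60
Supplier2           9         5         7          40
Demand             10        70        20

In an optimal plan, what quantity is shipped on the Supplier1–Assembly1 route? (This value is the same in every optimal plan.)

10

The minimum-cost plan:
  Supplier1->Assembly1: 10 × 3 = 30
  Supplier1->Assembly2: 30 × 5 = 150
  Supplier1->Assembly3: 20 × 7 = 140
  Supplier2->Assembly2: 40 × 5 = 200
Total cost = 520.
So Supplier1→Assembly1 carries 10 batches.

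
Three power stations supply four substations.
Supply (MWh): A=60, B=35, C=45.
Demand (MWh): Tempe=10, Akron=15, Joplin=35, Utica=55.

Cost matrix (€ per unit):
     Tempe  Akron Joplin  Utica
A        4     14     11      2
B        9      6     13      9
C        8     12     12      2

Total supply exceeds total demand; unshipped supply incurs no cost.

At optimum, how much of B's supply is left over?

20

Minimum-cost shipments:
  A->Tempe: 10 × €4 = €40
  A->Joplin: 35 × €11 = €385
  A->Utica: 10 × €2 = €20
  B->Akron: 15 × €6 = €90
  C->Utica: 45 × €2 = €90
Total cost = €625.
B ships 15 of its 35, leaving 20.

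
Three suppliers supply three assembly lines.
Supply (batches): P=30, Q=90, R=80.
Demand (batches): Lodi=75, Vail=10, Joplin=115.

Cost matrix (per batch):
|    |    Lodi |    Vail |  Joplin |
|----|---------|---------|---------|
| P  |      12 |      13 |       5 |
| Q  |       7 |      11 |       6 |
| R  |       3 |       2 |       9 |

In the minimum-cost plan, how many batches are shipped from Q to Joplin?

85

Solving gives:
  P–Joplin: 30 × 5 = 150
  Q–Lodi: 5 × 7 = 35
  Q–Joplin: 85 × 6 = 510
  R–Lodi: 70 × 3 = 210
  R–Vail: 10 × 2 = 20
Total cost = 925.
So Q→Joplin carries 85 batches.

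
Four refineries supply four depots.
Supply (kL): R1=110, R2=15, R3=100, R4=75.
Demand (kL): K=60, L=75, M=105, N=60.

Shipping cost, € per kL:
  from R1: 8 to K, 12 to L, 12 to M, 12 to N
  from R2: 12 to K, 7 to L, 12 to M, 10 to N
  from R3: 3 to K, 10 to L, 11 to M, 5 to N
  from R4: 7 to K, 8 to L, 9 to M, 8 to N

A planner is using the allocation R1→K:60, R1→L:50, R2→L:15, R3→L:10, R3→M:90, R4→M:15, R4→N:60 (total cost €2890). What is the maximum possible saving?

Current plan cost = 60·8 + 50·12 + 15·7 + 10·10 + 90·11 + 15·9 + 60·8 = €2890.
Optimal plan:
  R1–K: 20 × €8 = €160
  R1–M: 90 × €12 = €1080
  R2–L: 15 × €7 = €105
  R3–K: 40 × €3 = €120
  R3–N: 60 × €5 = €300
  R4–L: 60 × €8 = €480
  R4–M: 15 × €9 = €135
Optimal cost = €2380.
Saving = 2890 − 2380 = €510.

510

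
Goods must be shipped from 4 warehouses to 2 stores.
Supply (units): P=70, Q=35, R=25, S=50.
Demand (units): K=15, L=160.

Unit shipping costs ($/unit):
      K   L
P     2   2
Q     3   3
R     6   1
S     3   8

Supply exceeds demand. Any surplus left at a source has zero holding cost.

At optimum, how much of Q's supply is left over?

0

Minimum-cost shipments:
  P->L: 70 units
  Q->L: 35 units
  R->L: 25 units
  S->K: 15 units
  S->L: 30 units
Total cost = $555.
Q ships 35 of its 35, leaving 0.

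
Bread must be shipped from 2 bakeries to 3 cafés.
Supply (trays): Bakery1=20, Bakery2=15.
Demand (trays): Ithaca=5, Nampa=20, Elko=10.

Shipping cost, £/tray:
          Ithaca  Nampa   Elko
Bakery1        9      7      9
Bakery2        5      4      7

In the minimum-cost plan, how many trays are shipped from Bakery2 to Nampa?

Solving gives:
  Bakery1 to Nampa: 10 trays
  Bakery1 to Elko: 10 trays
  Bakery2 to Ithaca: 5 trays
  Bakery2 to Nampa: 10 trays
Total cost = £225.
So Bakery2→Nampa carries 10 trays.

10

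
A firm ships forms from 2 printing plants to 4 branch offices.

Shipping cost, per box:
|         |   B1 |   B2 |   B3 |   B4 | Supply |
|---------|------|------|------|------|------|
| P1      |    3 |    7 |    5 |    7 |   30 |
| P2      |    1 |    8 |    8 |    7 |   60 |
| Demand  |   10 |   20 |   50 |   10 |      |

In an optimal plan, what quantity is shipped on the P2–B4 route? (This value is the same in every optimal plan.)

10

Solving gives:
  P1 to B3: 30 boxes
  P2 to B1: 10 boxes
  P2 to B2: 20 boxes
  P2 to B3: 20 boxes
  P2 to B4: 10 boxes
Total cost = 550.
So P2→B4 carries 10 boxes.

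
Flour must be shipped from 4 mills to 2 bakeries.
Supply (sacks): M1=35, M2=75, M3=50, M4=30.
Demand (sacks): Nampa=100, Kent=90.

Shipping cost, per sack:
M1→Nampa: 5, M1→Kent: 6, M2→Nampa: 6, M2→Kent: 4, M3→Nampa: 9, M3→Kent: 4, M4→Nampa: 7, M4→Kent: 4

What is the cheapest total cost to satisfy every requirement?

A cheapest plan:
  M1→Nampa: 35 sacks
  M2→Nampa: 65 sacks
  M2→Kent: 10 sacks
  M3→Kent: 50 sacks
  M4→Kent: 30 sacks
Total cost = 925.
(Supply check: M1 ships 35; M2 ships 75; M3 ships 50; M4 ships 30.)

925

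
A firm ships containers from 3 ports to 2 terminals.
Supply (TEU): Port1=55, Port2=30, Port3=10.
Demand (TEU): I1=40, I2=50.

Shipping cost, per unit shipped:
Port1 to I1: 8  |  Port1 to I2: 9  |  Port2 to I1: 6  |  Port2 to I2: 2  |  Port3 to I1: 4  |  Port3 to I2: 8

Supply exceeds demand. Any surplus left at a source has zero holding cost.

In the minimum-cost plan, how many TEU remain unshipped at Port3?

0

Minimum-cost shipments:
  Port1 to I1: 30 TEU
  Port1 to I2: 20 TEU
  Port2 to I2: 30 TEU
  Port3 to I1: 10 TEU
Total cost = 520.
Port3 ships 10 of its 10, leaving 0.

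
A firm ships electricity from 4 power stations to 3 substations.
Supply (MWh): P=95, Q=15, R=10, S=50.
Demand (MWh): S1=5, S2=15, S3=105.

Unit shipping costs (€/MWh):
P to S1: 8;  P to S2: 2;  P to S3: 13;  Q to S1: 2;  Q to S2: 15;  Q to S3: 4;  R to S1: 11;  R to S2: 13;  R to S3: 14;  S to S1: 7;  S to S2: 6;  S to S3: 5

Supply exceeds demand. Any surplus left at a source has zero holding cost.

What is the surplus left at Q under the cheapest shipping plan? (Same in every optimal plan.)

0

An optimal plan:
  P–S1: 5 × €8 = €40
  P–S2: 15 × €2 = €30
  P–S3: 40 × €13 = €520
  Q–S3: 15 × €4 = €60
  S–S3: 50 × €5 = €250
Total cost = €900.
Q ships 15 of its 15, leaving 0.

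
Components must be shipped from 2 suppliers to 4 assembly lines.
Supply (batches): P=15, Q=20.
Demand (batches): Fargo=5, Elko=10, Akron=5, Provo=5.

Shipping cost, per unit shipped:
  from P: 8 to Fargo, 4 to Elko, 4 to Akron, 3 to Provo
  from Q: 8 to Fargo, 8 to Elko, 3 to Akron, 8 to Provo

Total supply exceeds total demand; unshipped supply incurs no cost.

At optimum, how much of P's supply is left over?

Minimum-cost shipments:
  P->Elko: 10 batches
  P->Provo: 5 batches
  Q->Fargo: 5 batches
  Q->Akron: 5 batches
Total cost = 110.
P ships 15 of its 15, leaving 0.

0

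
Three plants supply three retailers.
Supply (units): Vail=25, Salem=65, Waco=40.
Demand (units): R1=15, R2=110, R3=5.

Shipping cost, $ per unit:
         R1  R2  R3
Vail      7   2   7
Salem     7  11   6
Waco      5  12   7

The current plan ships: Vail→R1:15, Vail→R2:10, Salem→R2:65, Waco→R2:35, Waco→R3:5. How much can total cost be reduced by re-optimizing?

180

Current plan cost = 15·7 + 10·2 + 65·11 + 35·12 + 5·7 = $1295.
Optimal plan:
  Vail–R2: 25 × $2 = $50
  Salem–R2: 60 × $11 = $660
  Salem–R3: 5 × $6 = $30
  Waco–R1: 15 × $5 = $75
  Waco–R2: 25 × $12 = $300
Optimal cost = $1115.
Saving = 1295 − 1115 = $180.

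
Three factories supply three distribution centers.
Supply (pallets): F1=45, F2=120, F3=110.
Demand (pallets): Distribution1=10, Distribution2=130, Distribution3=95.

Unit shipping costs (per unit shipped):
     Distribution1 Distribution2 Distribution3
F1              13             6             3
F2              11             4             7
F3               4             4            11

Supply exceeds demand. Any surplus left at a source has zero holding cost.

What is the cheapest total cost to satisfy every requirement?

An optimal shipping plan:
  F1 to Distribution3: 45 × 3 = 135
  F2 to Distribution2: 70 × 4 = 280
  F2 to Distribution3: 50 × 7 = 350
  F3 to Distribution1: 10 × 4 = 40
  F3 to Distribution2: 60 × 4 = 240
Total = 135 + 280 + 350 + 40 + 240 = 1045.

1045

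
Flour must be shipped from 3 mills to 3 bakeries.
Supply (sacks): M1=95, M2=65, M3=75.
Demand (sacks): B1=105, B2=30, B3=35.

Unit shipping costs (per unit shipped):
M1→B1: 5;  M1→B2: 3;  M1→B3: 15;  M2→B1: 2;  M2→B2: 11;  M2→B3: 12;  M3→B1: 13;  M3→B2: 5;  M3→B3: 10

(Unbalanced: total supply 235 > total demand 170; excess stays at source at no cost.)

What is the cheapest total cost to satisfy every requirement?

One minimum-cost allocation:
  M1→B1: 40 × 5 = 200
  M1→B2: 30 × 3 = 90
  M2→B1: 65 × 2 = 130
  M3→B3: 35 × 10 = 350
Total = 200 + 90 + 130 + 350 = 770.

770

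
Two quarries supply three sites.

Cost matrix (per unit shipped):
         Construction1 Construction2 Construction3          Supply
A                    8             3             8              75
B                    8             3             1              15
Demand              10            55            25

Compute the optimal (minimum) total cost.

A cheapest plan:
  A–Construction1: 10 × 8 = 80
  A–Construction2: 55 × 3 = 165
  A–Construction3: 10 × 8 = 80
  B–Construction3: 15 × 1 = 15
Total = 80 + 165 + 80 + 15 = 340.
(Supply check: A ships 75; B ships 15.)

340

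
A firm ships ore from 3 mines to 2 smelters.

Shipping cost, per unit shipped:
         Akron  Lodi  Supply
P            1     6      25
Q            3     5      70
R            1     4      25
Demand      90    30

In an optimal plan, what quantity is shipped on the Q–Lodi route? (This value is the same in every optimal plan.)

Solving gives:
  P–Akron: 25 × 1 = 25
  Q–Akron: 40 × 3 = 120
  Q–Lodi: 30 × 5 = 150
  R–Akron: 25 × 1 = 25
Total cost = 320.
So Q→Lodi carries 30 tons.

30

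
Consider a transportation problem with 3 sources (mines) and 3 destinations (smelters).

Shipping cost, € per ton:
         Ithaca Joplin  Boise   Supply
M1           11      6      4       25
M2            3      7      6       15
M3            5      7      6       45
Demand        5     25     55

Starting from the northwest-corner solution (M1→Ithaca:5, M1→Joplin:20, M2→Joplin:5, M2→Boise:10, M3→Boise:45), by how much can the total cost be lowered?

Current plan cost = 5·11 + 20·6 + 5·7 + 10·6 + 45·6 = €540.
Optimal plan:
  M1→Boise: 25 tons
  M2→Ithaca: 5 tons
  M2→Boise: 10 tons
  M3→Joplin: 25 tons
  M3→Boise: 20 tons
Optimal cost = €470.
Saving = 540 − 470 = €70.

70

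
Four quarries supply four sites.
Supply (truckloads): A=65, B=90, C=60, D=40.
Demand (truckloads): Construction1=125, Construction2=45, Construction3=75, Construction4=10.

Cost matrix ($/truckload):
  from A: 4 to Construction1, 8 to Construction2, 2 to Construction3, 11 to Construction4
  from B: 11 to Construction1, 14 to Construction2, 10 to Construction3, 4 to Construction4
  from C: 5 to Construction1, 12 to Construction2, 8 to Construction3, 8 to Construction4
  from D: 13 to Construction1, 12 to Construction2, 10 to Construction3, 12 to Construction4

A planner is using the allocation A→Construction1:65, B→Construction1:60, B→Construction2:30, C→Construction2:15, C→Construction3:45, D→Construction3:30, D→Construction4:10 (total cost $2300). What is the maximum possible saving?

465

Current plan cost = 65·4 + 60·11 + 30·14 + 15·12 + 45·8 + 30·10 + 10·12 = $2300.
Optimal plan:
  A–Construction3: 65 × $2 = $130
  B–Construction1: 65 × $11 = $715
  B–Construction2: 5 × $14 = $70
  B–Construction3: 10 × $10 = $100
  B–Construction4: 10 × $4 = $40
  C–Construction1: 60 × $5 = $300
  D–Construction2: 40 × $12 = $480
Optimal cost = $1835.
Saving = 2300 − 1835 = $465.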